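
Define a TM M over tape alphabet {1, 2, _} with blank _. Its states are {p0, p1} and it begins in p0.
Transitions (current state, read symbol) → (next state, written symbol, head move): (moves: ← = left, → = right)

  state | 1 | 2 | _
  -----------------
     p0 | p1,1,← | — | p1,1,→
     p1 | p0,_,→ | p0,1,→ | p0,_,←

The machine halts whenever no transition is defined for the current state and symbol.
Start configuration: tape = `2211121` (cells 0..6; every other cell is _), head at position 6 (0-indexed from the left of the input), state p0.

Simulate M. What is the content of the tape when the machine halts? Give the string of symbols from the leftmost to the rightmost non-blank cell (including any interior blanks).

2_1_1_1

state=p0 head=6 tape=221112[1]   (p0,1)→(p1,1,←)
state=p1 head=5 tape=22111[2]1   (p1,2)→(p0,1,→)
state=p0 head=6 tape=221111[1]   (p0,1)→(p1,1,←)
state=p1 head=5 tape=22111[1]1   (p1,1)→(p0,_,→)
state=p0 head=6 tape=22111_[1]   (p0,1)→(p1,1,←)
state=p1 head=5 tape=22111[_]1   (p1,_)→(p0,_,←)
state=p0 head=4 tape=2211[1]_1   (p0,1)→(p1,1,←)
state=p1 head=3 tape=221[1]1_1   (p1,1)→(p0,_,→)
state=p0 head=4 tape=221_[1]_1   (p0,1)→(p1,1,←)
state=p1 head=3 tape=221[_]1_1   (p1,_)→(p0,_,←)
state=p0 head=2 tape=22[1]_1_1   (p0,1)→(p1,1,←)
state=p1 head=1 tape=2[2]1_1_1   (p1,2)→(p0,1,→)
state=p0 head=2 tape=21[1]_1_1   (p0,1)→(p1,1,←)
state=p1 head=1 tape=2[1]1_1_1   (p1,1)→(p0,_,→)
state=p0 head=2 tape=2_[1]_1_1   (p0,1)→(p1,1,←)
state=p1 head=1 tape=2[_]1_1_1   (p1,_)→(p0,_,←)
state=p0 head=0 tape=[2]_1_1_1
The non-blank tape span at halt is 2_1_1_1.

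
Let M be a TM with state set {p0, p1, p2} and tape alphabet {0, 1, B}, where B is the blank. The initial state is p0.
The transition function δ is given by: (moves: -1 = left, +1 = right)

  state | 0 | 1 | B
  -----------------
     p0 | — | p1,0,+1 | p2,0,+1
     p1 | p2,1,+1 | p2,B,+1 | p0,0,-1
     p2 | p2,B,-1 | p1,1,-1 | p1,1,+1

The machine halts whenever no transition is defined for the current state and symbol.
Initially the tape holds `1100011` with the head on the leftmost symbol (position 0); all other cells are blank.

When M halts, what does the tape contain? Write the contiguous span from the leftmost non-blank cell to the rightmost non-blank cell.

p0 | [1]100011   read 1 → write 0, move +1, go to p1
p1 | 0[1]00011   read 1 → write B, move +1, go to p2
p2 | 0B[0]0011   read 0 → write B, move -1, go to p2
p2 | 0[B]B0011   read B → write 1, move +1, go to p1
p1 | 01[B]0011   read B → write 0, move -1, go to p0
p0 | 0[1]00011   read 1 → write 0, move +1, go to p1
p1 | 00[0]0011   read 0 → write 1, move +1, go to p2
p2 | 001[0]011   read 0 → write B, move -1, go to p2
p2 | 00[1]B011   read 1 → write 1, move -1, go to p1
p1 | 0[0]1B011   read 0 → write 1, move +1, go to p2
p2 | 01[1]B011   read 1 → write 1, move -1, go to p1
p1 | 0[1]1B011   read 1 → write B, move +1, go to p2
p2 | 0B[1]B011   read 1 → write 1, move -1, go to p1
p1 | 0[B]1B011   read B → write 0, move -1, go to p0
p0 | [0]01B011
The non-blank tape span at halt is 001B011.

001B011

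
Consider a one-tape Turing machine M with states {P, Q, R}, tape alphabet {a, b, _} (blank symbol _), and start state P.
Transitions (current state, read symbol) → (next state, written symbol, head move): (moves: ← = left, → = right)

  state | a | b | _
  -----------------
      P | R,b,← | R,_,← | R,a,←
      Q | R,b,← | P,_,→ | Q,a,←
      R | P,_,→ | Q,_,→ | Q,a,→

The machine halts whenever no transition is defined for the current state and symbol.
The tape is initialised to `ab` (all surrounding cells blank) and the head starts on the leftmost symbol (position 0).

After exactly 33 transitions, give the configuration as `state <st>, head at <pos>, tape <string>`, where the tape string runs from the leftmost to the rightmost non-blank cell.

state=P head=0 tape=__[a]b_   (P,a)→(R,b,←)
state=R head=-1 tape=_[_]bb_   (R,_)→(Q,a,→)
state=Q head=0 tape=_a[b]b_   (Q,b)→(P,_,→)
state=P head=1 tape=_a_[b]_   (P,b)→(R,_,←)
state=R head=0 tape=_a[_]__   (R,_)→(Q,a,→)
state=Q head=1 tape=_aa[_]_   (Q,_)→(Q,a,←)
state=Q head=0 tape=_a[a]a_   (Q,a)→(R,b,←)
state=R head=-1 tape=_[a]ba_   (R,a)→(P,_,→)
state=P head=0 tape=__[b]a_   (P,b)→(R,_,←)
state=R head=-1 tape=_[_]_a_   (R,_)→(Q,a,→)
state=Q head=0 tape=_a[_]a_   (Q,_)→(Q,a,←)
state=Q head=-1 tape=_[a]aa_   (Q,a)→(R,b,←)
state=R head=-2 tape=[_]baa_   (R,_)→(Q,a,→)
state=Q head=-1 tape=a[b]aa_   (Q,b)→(P,_,→)
state=P head=0 tape=a_[a]a_   (P,a)→(R,b,←)
state=R head=-1 tape=a[_]ba_   (R,_)→(Q,a,→)
state=Q head=0 tape=aa[b]a_   (Q,b)→(P,_,→)
state=P head=1 tape=aa_[a]_   (P,a)→(R,b,←)
state=R head=0 tape=aa[_]b_   (R,_)→(Q,a,→)
state=Q head=1 tape=aaa[b]_   (Q,b)→(P,_,→)
state=P head=2 tape=aaa_[_]   (P,_)→(R,a,←)
state=R head=1 tape=aaa[_]a   (R,_)→(Q,a,→)
state=Q head=2 tape=aaaa[a]   (Q,a)→(R,b,←)
state=R head=1 tape=aaa[a]b   (R,a)→(P,_,→)
state=P head=2 tape=aaa_[b]   (P,b)→(R,_,←)
state=R head=1 tape=aaa[_]_   (R,_)→(Q,a,→)
state=Q head=2 tape=aaaa[_]   (Q,_)→(Q,a,←)
state=Q head=1 tape=aaa[a]a   (Q,a)→(R,b,←)
state=R head=0 tape=aa[a]ba   (R,a)→(P,_,→)
state=P head=1 tape=aa_[b]a   (P,b)→(R,_,←)
state=R head=0 tape=aa[_]_a   (R,_)→(Q,a,→)
state=Q head=1 tape=aaa[_]a   (Q,_)→(Q,a,←)
state=Q head=0 tape=aa[a]aa   (Q,a)→(R,b,←)
state=R head=-1 tape=a[a]baa
After 33 steps: state R, head at -1, tape aabaa.

state R, head at -1, tape aabaa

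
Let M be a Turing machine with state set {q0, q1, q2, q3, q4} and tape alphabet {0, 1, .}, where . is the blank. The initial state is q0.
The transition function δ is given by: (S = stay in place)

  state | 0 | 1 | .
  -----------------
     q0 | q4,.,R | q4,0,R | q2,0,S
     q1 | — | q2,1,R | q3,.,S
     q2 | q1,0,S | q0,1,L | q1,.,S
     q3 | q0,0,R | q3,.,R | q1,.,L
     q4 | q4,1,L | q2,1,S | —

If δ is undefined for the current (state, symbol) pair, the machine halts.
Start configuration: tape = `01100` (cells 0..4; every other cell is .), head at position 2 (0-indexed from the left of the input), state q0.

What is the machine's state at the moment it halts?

q0 | 01[1]00   read 1 → write 0, move R, go to q4
q4 | 010[0]0   read 0 → write 1, move L, go to q4
q4 | 01[0]10   read 0 → write 1, move L, go to q4
q4 | 0[1]110   read 1 → write 1, move S, go to q2
q2 | 0[1]110   read 1 → write 1, move L, go to q0
q0 | [0]1110   read 0 → write ., move R, go to q4
q4 | .[1]110   read 1 → write 1, move S, go to q2
q2 | .[1]110   read 1 → write 1, move L, go to q0
q0 | [.]1110   read . → write 0, move S, go to q2
q2 | [0]1110   read 0 → write 0, move S, go to q1
q1 | [0]1110
No transition is defined for (q1, 0); M halts in state q1.

q1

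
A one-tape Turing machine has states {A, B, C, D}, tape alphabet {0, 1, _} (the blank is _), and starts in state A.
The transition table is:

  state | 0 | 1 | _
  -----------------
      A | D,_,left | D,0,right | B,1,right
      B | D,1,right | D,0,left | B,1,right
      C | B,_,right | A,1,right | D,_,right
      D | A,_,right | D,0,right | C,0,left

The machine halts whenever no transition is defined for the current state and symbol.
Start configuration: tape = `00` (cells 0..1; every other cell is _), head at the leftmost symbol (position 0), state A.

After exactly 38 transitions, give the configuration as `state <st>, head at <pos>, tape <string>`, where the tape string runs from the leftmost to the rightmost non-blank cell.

state D, head at 6, tape 1____0

state=A head=0 tape=__[0]0_____   (A,0)→(D,_,left)
state=D head=-1 tape=_[_]_0_____   (D,_)→(C,0,left)
state=C head=-2 tape=[_]0_0_____   (C,_)→(D,_,right)
state=D head=-1 tape=_[0]_0_____   (D,0)→(A,_,right)
state=A head=0 tape=__[_]0_____   (A,_)→(B,1,right)
state=B head=1 tape=__1[0]_____   (B,0)→(D,1,right)
state=D head=2 tape=__11[_]____   (D,_)→(C,0,left)
state=C head=1 tape=__1[1]0____   (C,1)→(A,1,right)
state=A head=2 tape=__11[0]____   (A,0)→(D,_,left)
state=D head=1 tape=__1[1]_____   (D,1)→(D,0,right)
state=D head=2 tape=__10[_]____   (D,_)→(C,0,left)
state=C head=1 tape=__1[0]0____   (C,0)→(B,_,right)
state=B head=2 tape=__1_[0]____   (B,0)→(D,1,right)
state=D head=3 tape=__1_1[_]___   (D,_)→(C,0,left)
state=C head=2 tape=__1_[1]0___   (C,1)→(A,1,right)
state=A head=3 tape=__1_1[0]___   (A,0)→(D,_,left)
state=D head=2 tape=__1_[1]____   (D,1)→(D,0,right)
state=D head=3 tape=__1_0[_]___   (D,_)→(C,0,left)
state=C head=2 tape=__1_[0]0___   (C,0)→(B,_,right)
state=B head=3 tape=__1__[0]___   (B,0)→(D,1,right)
state=D head=4 tape=__1__1[_]__   (D,_)→(C,0,left)
state=C head=3 tape=__1__[1]0__   (C,1)→(A,1,right)
state=A head=4 tape=__1__1[0]__   (A,0)→(D,_,left)
state=D head=3 tape=__1__[1]___   (D,1)→(D,0,right)
state=D head=4 tape=__1__0[_]__   (D,_)→(C,0,left)
state=C head=3 tape=__1__[0]0__   (C,0)→(B,_,right)
state=B head=4 tape=__1___[0]__   (B,0)→(D,1,right)
state=D head=5 tape=__1___1[_]_   (D,_)→(C,0,left)
state=C head=4 tape=__1___[1]0_   (C,1)→(A,1,right)
state=A head=5 tape=__1___1[0]_   (A,0)→(D,_,left)
state=D head=4 tape=__1___[1]__   (D,1)→(D,0,right)
state=D head=5 tape=__1___0[_]_   (D,_)→(C,0,left)
state=C head=4 tape=__1___[0]0_   (C,0)→(B,_,right)
state=B head=5 tape=__1____[0]_   (B,0)→(D,1,right)
state=D head=6 tape=__1____1[_]   (D,_)→(C,0,left)
state=C head=5 tape=__1____[1]0   (C,1)→(A,1,right)
state=A head=6 tape=__1____1[0]   (A,0)→(D,_,left)
state=D head=5 tape=__1____[1]_   (D,1)→(D,0,right)
state=D head=6 tape=__1____0[_]
After 38 steps: state D, head at 6, tape 1____0.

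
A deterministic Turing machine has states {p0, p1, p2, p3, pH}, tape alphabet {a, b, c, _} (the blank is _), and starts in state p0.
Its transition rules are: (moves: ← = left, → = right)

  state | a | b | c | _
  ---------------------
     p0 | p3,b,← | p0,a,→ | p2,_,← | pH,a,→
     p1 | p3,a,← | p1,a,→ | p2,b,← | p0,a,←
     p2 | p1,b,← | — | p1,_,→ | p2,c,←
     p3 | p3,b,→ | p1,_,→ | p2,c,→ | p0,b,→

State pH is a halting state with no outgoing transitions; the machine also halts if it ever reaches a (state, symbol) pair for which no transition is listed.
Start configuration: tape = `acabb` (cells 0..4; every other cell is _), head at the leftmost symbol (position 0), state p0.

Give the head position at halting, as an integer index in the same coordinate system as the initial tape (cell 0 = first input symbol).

6

state=p0 head=0 tape=_[a]cabb__   (p0,a)→(p3,b,←)
state=p3 head=-1 tape=[_]bcabb__   (p3,_)→(p0,b,→)
state=p0 head=0 tape=b[b]cabb__   (p0,b)→(p0,a,→)
state=p0 head=1 tape=ba[c]abb__   (p0,c)→(p2,_,←)
state=p2 head=0 tape=b[a]_abb__   (p2,a)→(p1,b,←)
state=p1 head=-1 tape=[b]b_abb__   (p1,b)→(p1,a,→)
state=p1 head=0 tape=a[b]_abb__   (p1,b)→(p1,a,→)
state=p1 head=1 tape=aa[_]abb__   (p1,_)→(p0,a,←)
state=p0 head=0 tape=a[a]aabb__   (p0,a)→(p3,b,←)
state=p3 head=-1 tape=[a]baabb__   (p3,a)→(p3,b,→)
state=p3 head=0 tape=b[b]aabb__   (p3,b)→(p1,_,→)
state=p1 head=1 tape=b_[a]abb__   (p1,a)→(p3,a,←)
state=p3 head=0 tape=b[_]aabb__   (p3,_)→(p0,b,→)
state=p0 head=1 tape=bb[a]abb__   (p0,a)→(p3,b,←)
state=p3 head=0 tape=b[b]babb__   (p3,b)→(p1,_,→)
state=p1 head=1 tape=b_[b]abb__   (p1,b)→(p1,a,→)
state=p1 head=2 tape=b_a[a]bb__   (p1,a)→(p3,a,←)
state=p3 head=1 tape=b_[a]abb__   (p3,a)→(p3,b,→)
state=p3 head=2 tape=b_b[a]bb__   (p3,a)→(p3,b,→)
state=p3 head=3 tape=b_bb[b]b__   (p3,b)→(p1,_,→)
state=p1 head=4 tape=b_bb_[b]__   (p1,b)→(p1,a,→)
state=p1 head=5 tape=b_bb_a[_]_   (p1,_)→(p0,a,←)
state=p0 head=4 tape=b_bb_[a]a_   (p0,a)→(p3,b,←)
state=p3 head=3 tape=b_bb[_]ba_   (p3,_)→(p0,b,→)
state=p0 head=4 tape=b_bbb[b]a_   (p0,b)→(p0,a,→)
state=p0 head=5 tape=b_bbba[a]_   (p0,a)→(p3,b,←)
state=p3 head=4 tape=b_bbb[a]b_   (p3,a)→(p3,b,→)
state=p3 head=5 tape=b_bbbb[b]_   (p3,b)→(p1,_,→)
state=p1 head=6 tape=b_bbbb_[_]   (p1,_)→(p0,a,←)
state=p0 head=5 tape=b_bbbb[_]a   (p0,_)→(pH,a,→)
state=pH head=6 tape=b_bbbba[a]
At halt the head is at cell 6.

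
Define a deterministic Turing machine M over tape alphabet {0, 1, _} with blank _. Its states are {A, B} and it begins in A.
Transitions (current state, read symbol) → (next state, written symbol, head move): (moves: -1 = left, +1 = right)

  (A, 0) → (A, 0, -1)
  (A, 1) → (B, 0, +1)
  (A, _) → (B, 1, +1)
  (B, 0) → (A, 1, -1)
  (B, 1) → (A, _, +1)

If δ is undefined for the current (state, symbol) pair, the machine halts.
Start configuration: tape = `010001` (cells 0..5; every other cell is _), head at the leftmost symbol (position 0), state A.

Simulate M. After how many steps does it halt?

29

A | _[0]10001__   read 0 → write 0, move -1, go to A
A | [_]010001__   read _ → write 1, move +1, go to B
B | 1[0]10001__   read 0 → write 1, move -1, go to A
A | [1]110001__   read 1 → write 0, move +1, go to B
B | 0[1]10001__   read 1 → write _, move +1, go to A
A | 0_[1]0001__   read 1 → write 0, move +1, go to B
B | 0_0[0]001__   read 0 → write 1, move -1, go to A
A | 0_[0]1001__   read 0 → write 0, move -1, go to A
A | 0[_]01001__   read _ → write 1, move +1, go to B
B | 01[0]1001__   read 0 → write 1, move -1, go to A
A | 0[1]11001__   read 1 → write 0, move +1, go to B
B | 00[1]1001__   read 1 → write _, move +1, go to A
A | 00_[1]001__   read 1 → write 0, move +1, go to B
B | 00_0[0]01__   read 0 → write 1, move -1, go to A
A | 00_[0]101__   read 0 → write 0, move -1, go to A
A | 00[_]0101__   read _ → write 1, move +1, go to B
B | 001[0]101__   read 0 → write 1, move -1, go to A
A | 00[1]1101__   read 1 → write 0, move +1, go to B
B | 000[1]101__   read 1 → write _, move +1, go to A
A | 000_[1]01__   read 1 → write 0, move +1, go to B
B | 000_0[0]1__   read 0 → write 1, move -1, go to A
A | 000_[0]11__   read 0 → write 0, move -1, go to A
A | 000[_]011__   read _ → write 1, move +1, go to B
B | 0001[0]11__   read 0 → write 1, move -1, go to A
A | 000[1]111__   read 1 → write 0, move +1, go to B
B | 0000[1]11__   read 1 → write _, move +1, go to A
A | 0000_[1]1__   read 1 → write 0, move +1, go to B
B | 0000_0[1]__   read 1 → write _, move +1, go to A
A | 0000_0_[_]_   read _ → write 1, move +1, go to B
B | 0000_0_1[_]
M halts after 29 transitions.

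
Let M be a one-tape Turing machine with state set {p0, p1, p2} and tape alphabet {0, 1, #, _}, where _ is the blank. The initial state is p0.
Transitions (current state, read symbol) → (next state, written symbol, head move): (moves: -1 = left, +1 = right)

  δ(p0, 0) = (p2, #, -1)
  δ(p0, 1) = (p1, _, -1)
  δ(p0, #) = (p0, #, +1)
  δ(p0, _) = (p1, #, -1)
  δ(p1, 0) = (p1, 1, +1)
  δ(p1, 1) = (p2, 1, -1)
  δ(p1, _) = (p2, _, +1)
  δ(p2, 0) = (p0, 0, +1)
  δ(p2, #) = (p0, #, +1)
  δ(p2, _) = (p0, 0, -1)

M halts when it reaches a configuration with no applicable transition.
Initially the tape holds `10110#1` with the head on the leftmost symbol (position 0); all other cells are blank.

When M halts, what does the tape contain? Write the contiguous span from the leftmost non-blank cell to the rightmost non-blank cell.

###_10#1

state=p0 head=0 tape=__[1]0110#1   (p0,1)→(p1,_,-1)
state=p1 head=-1 tape=_[_]_0110#1   (p1,_)→(p2,_,+1)
state=p2 head=0 tape=__[_]0110#1   (p2,_)→(p0,0,-1)
state=p0 head=-1 tape=_[_]00110#1   (p0,_)→(p1,#,-1)
state=p1 head=-2 tape=[_]#00110#1   (p1,_)→(p2,_,+1)
state=p2 head=-1 tape=_[#]00110#1   (p2,#)→(p0,#,+1)
state=p0 head=0 tape=_#[0]0110#1   (p0,0)→(p2,#,-1)
state=p2 head=-1 tape=_[#]#0110#1   (p2,#)→(p0,#,+1)
state=p0 head=0 tape=_#[#]0110#1   (p0,#)→(p0,#,+1)
state=p0 head=1 tape=_##[0]110#1   (p0,0)→(p2,#,-1)
state=p2 head=0 tape=_#[#]#110#1   (p2,#)→(p0,#,+1)
state=p0 head=1 tape=_##[#]110#1   (p0,#)→(p0,#,+1)
state=p0 head=2 tape=_###[1]10#1   (p0,1)→(p1,_,-1)
state=p1 head=1 tape=_##[#]_10#1
The non-blank tape span at halt is ###_10#1.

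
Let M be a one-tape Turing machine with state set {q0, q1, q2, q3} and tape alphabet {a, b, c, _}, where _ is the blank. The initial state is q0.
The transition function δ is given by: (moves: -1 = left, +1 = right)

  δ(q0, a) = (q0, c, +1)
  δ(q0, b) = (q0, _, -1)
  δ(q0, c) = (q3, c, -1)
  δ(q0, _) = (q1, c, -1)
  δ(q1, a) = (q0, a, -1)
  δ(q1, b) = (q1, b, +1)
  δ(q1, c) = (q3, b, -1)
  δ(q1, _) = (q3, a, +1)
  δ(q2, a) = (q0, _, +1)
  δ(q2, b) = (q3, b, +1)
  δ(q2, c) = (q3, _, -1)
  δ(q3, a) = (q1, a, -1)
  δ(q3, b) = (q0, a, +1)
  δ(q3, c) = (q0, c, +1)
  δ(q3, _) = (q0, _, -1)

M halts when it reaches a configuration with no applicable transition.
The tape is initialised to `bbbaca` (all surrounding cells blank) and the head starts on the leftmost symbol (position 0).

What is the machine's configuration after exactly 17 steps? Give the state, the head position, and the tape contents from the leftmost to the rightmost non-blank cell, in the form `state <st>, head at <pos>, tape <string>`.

state=q0 head=0 tape=_____[b]bbaca   (q0,b)→(q0,_,-1)
state=q0 head=-1 tape=____[_]_bbaca   (q0,_)→(q1,c,-1)
state=q1 head=-2 tape=___[_]c_bbaca   (q1,_)→(q3,a,+1)
state=q3 head=-1 tape=___a[c]_bbaca   (q3,c)→(q0,c,+1)
state=q0 head=0 tape=___ac[_]bbaca   (q0,_)→(q1,c,-1)
state=q1 head=-1 tape=___a[c]cbbaca   (q1,c)→(q3,b,-1)
state=q3 head=-2 tape=___[a]bcbbaca   (q3,a)→(q1,a,-1)
state=q1 head=-3 tape=__[_]abcbbaca   (q1,_)→(q3,a,+1)
state=q3 head=-2 tape=__a[a]bcbbaca   (q3,a)→(q1,a,-1)
state=q1 head=-3 tape=__[a]abcbbaca   (q1,a)→(q0,a,-1)
state=q0 head=-4 tape=_[_]aabcbbaca   (q0,_)→(q1,c,-1)
state=q1 head=-5 tape=[_]caabcbbaca   (q1,_)→(q3,a,+1)
state=q3 head=-4 tape=a[c]aabcbbaca   (q3,c)→(q0,c,+1)
state=q0 head=-3 tape=ac[a]abcbbaca   (q0,a)→(q0,c,+1)
state=q0 head=-2 tape=acc[a]bcbbaca   (q0,a)→(q0,c,+1)
state=q0 head=-1 tape=accc[b]cbbaca   (q0,b)→(q0,_,-1)
state=q0 head=-2 tape=acc[c]_cbbaca   (q0,c)→(q3,c,-1)
state=q3 head=-3 tape=ac[c]c_cbbaca
After 17 steps: state q3, head at -3, tape accc_cbbaca.

state q3, head at -3, tape accc_cbbaca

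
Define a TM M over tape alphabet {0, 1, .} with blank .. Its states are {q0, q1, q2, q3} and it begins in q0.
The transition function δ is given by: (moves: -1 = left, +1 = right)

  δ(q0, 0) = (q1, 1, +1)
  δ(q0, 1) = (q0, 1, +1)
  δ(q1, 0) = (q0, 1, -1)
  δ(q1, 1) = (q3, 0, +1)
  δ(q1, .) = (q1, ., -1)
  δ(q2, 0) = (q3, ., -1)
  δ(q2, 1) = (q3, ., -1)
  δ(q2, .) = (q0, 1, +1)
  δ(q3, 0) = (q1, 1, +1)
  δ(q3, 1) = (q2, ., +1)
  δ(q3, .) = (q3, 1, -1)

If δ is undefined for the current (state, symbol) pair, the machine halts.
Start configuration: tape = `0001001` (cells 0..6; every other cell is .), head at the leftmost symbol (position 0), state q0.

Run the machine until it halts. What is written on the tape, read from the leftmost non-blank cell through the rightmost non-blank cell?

q0 | [0]001001.   read 0 → write 1, move +1, go to q1
q1 | 1[0]01001.   read 0 → write 1, move -1, go to q0
q0 | [1]101001.   read 1 → write 1, move +1, go to q0
q0 | 1[1]01001.   read 1 → write 1, move +1, go to q0
q0 | 11[0]1001.   read 0 → write 1, move +1, go to q1
q1 | 111[1]001.   read 1 → write 0, move +1, go to q3
q3 | 1110[0]01.   read 0 → write 1, move +1, go to q1
q1 | 11101[0]1.   read 0 → write 1, move -1, go to q0
q0 | 1110[1]11.   read 1 → write 1, move +1, go to q0
q0 | 11101[1]1.   read 1 → write 1, move +1, go to q0
q0 | 111011[1].   read 1 → write 1, move +1, go to q0
q0 | 1110111[.]
The non-blank tape span at halt is 1110111.

1110111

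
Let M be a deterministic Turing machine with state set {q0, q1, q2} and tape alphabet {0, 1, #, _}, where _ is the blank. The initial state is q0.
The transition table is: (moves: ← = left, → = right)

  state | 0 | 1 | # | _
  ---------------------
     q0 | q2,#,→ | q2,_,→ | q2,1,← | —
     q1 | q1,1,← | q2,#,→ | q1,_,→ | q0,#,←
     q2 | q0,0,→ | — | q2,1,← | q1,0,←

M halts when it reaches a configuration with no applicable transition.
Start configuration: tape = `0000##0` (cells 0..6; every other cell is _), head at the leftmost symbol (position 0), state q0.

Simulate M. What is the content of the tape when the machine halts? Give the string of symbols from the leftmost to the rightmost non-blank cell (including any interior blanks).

state=q0 head=0 tape=[0]000##0_   (q0,0)→(q2,#,→)
state=q2 head=1 tape=#[0]00##0_   (q2,0)→(q0,0,→)
state=q0 head=2 tape=#0[0]0##0_   (q0,0)→(q2,#,→)
state=q2 head=3 tape=#0#[0]##0_   (q2,0)→(q0,0,→)
state=q0 head=4 tape=#0#0[#]#0_   (q0,#)→(q2,1,←)
state=q2 head=3 tape=#0#[0]1#0_   (q2,0)→(q0,0,→)
state=q0 head=4 tape=#0#0[1]#0_   (q0,1)→(q2,_,→)
state=q2 head=5 tape=#0#0_[#]0_   (q2,#)→(q2,1,←)
state=q2 head=4 tape=#0#0[_]10_   (q2,_)→(q1,0,←)
state=q1 head=3 tape=#0#[0]010_   (q1,0)→(q1,1,←)
state=q1 head=2 tape=#0[#]1010_   (q1,#)→(q1,_,→)
state=q1 head=3 tape=#0_[1]010_   (q1,1)→(q2,#,→)
state=q2 head=4 tape=#0_#[0]10_   (q2,0)→(q0,0,→)
state=q0 head=5 tape=#0_#0[1]0_   (q0,1)→(q2,_,→)
state=q2 head=6 tape=#0_#0_[0]_   (q2,0)→(q0,0,→)
state=q0 head=7 tape=#0_#0_0[_]
The non-blank tape span at halt is #0_#0_0.

#0_#0_0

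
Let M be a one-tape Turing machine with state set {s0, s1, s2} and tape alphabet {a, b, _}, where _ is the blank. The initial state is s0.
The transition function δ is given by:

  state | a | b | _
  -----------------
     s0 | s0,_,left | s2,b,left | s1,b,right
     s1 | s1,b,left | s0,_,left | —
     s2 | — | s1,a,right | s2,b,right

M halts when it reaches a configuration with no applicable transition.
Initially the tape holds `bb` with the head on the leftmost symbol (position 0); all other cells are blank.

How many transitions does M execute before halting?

8

s0 | __[b]b   read b → write b, move left, go to s2
s2 | _[_]bb   read _ → write b, move right, go to s2
s2 | _b[b]b   read b → write a, move right, go to s1
s1 | _ba[b]   read b → write _, move left, go to s0
s0 | _b[a]_   read a → write _, move left, go to s0
s0 | _[b]__   read b → write b, move left, go to s2
s2 | [_]b__   read _ → write b, move right, go to s2
s2 | b[b]__   read b → write a, move right, go to s1
s1 | ba[_]_
M halts after 8 transitions.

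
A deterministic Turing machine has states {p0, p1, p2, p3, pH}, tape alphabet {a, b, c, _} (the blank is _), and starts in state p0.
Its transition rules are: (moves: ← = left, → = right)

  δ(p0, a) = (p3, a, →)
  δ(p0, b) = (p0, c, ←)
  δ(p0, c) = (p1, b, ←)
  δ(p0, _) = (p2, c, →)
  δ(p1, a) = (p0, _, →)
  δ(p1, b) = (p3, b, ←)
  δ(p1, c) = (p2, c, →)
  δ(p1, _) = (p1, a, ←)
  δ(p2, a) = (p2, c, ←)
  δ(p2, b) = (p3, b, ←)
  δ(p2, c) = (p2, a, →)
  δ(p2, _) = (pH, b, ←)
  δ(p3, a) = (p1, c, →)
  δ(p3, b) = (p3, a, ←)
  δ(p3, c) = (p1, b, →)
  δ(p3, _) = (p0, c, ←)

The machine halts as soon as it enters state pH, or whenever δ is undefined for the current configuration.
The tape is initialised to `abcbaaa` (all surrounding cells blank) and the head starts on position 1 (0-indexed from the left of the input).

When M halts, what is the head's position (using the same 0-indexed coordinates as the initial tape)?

7

p0 | a[b]cbaaa__   read b → write c, move ←, go to p0
p0 | [a]ccbaaa__   read a → write a, move →, go to p3
p3 | a[c]cbaaa__   read c → write b, move →, go to p1
p1 | ab[c]baaa__   read c → write c, move →, go to p2
p2 | abc[b]aaa__   read b → write b, move ←, go to p3
p3 | ab[c]baaa__   read c → write b, move →, go to p1
p1 | abb[b]aaa__   read b → write b, move ←, go to p3
p3 | ab[b]baaa__   read b → write a, move ←, go to p3
p3 | a[b]abaaa__   read b → write a, move ←, go to p3
p3 | [a]aabaaa__   read a → write c, move →, go to p1
p1 | c[a]abaaa__   read a → write _, move →, go to p0
p0 | c_[a]baaa__   read a → write a, move →, go to p3
p3 | c_a[b]aaa__   read b → write a, move ←, go to p3
p3 | c_[a]aaaa__   read a → write c, move →, go to p1
p1 | c_c[a]aaa__   read a → write _, move →, go to p0
p0 | c_c_[a]aa__   read a → write a, move →, go to p3
p3 | c_c_a[a]a__   read a → write c, move →, go to p1
p1 | c_c_ac[a]__   read a → write _, move →, go to p0
p0 | c_c_ac_[_]_   read _ → write c, move →, go to p2
p2 | c_c_ac_c[_]   read _ → write b, move ←, go to pH
pH | c_c_ac_[c]b
At halt the head is at cell 7.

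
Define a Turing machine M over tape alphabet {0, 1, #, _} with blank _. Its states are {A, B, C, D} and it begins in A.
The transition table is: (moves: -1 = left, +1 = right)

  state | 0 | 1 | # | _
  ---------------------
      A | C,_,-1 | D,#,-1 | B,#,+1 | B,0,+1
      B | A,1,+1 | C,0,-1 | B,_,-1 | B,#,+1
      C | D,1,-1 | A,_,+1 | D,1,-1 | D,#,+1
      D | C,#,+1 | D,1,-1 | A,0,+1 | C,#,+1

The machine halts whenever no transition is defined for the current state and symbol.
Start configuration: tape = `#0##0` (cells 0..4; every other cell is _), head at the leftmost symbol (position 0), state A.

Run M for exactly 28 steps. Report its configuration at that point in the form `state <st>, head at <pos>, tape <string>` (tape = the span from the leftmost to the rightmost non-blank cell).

A | _[#]0##0   read # → write #, move +1, go to B
B | _#[0]##0   read 0 → write 1, move +1, go to A
A | _#1[#]#0   read # → write #, move +1, go to B
B | _#1#[#]0   read # → write _, move -1, go to B
B | _#1[#]_0   read # → write _, move -1, go to B
B | _#[1]__0   read 1 → write 0, move -1, go to C
C | _[#]0__0   read # → write 1, move -1, go to D
D | [_]10__0   read _ → write #, move +1, go to C
C | #[1]0__0   read 1 → write _, move +1, go to A
A | #_[0]__0   read 0 → write _, move -1, go to C
C | #[_]___0   read _ → write #, move +1, go to D
D | ##[_]__0   read _ → write #, move +1, go to C
C | ###[_]_0   read _ → write #, move +1, go to D
D | ####[_]0   read _ → write #, move +1, go to C
C | #####[0]   read 0 → write 1, move -1, go to D
D | ####[#]1   read # → write 0, move +1, go to A
A | ####0[1]   read 1 → write #, move -1, go to D
D | ####[0]#   read 0 → write #, move +1, go to C
C | #####[#]   read # → write 1, move -1, go to D
D | ####[#]1   read # → write 0, move +1, go to A
A | ####0[1]   read 1 → write #, move -1, go to D
D | ####[0]#   read 0 → write #, move +1, go to C
C | #####[#]   read # → write 1, move -1, go to D
D | ####[#]1   read # → write 0, move +1, go to A
A | ####0[1]   read 1 → write #, move -1, go to D
D | ####[0]#   read 0 → write #, move +1, go to C
C | #####[#]   read # → write 1, move -1, go to D
D | ####[#]1   read # → write 0, move +1, go to A
A | ####0[1]
After 28 steps: state A, head at 4, tape ####01.

state A, head at 4, tape ####01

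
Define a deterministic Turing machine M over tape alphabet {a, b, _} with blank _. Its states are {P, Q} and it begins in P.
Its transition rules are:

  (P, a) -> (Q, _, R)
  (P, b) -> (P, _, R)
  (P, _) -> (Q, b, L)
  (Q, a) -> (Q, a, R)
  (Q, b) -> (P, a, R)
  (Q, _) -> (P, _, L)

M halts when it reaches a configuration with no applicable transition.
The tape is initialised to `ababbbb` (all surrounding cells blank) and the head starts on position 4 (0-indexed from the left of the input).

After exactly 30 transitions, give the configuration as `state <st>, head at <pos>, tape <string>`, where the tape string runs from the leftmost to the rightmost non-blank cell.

state=P head=4 tape=abab[b]bb_   (P,b)→(P,_,R)
state=P head=5 tape=abab_[b]b_   (P,b)→(P,_,R)
state=P head=6 tape=abab__[b]_   (P,b)→(P,_,R)
state=P head=7 tape=abab___[_]   (P,_)→(Q,b,L)
state=Q head=6 tape=abab__[_]b   (Q,_)→(P,_,L)
state=P head=5 tape=abab_[_]_b   (P,_)→(Q,b,L)
state=Q head=4 tape=abab[_]b_b   (Q,_)→(P,_,L)
state=P head=3 tape=aba[b]_b_b   (P,b)→(P,_,R)
state=P head=4 tape=aba_[_]b_b   (P,_)→(Q,b,L)
state=Q head=3 tape=aba[_]bb_b   (Q,_)→(P,_,L)
state=P head=2 tape=ab[a]_bb_b   (P,a)→(Q,_,R)
state=Q head=3 tape=ab_[_]bb_b   (Q,_)→(P,_,L)
state=P head=2 tape=ab[_]_bb_b   (P,_)→(Q,b,L)
state=Q head=1 tape=a[b]b_bb_b   (Q,b)→(P,a,R)
state=P head=2 tape=aa[b]_bb_b   (P,b)→(P,_,R)
state=P head=3 tape=aa_[_]bb_b   (P,_)→(Q,b,L)
state=Q head=2 tape=aa[_]bbb_b   (Q,_)→(P,_,L)
state=P head=1 tape=a[a]_bbb_b   (P,a)→(Q,_,R)
state=Q head=2 tape=a_[_]bbb_b   (Q,_)→(P,_,L)
state=P head=1 tape=a[_]_bbb_b   (P,_)→(Q,b,L)
state=Q head=0 tape=[a]b_bbb_b   (Q,a)→(Q,a,R)
state=Q head=1 tape=a[b]_bbb_b   (Q,b)→(P,a,R)
state=P head=2 tape=aa[_]bbb_b   (P,_)→(Q,b,L)
state=Q head=1 tape=a[a]bbbb_b   (Q,a)→(Q,a,R)
state=Q head=2 tape=aa[b]bbb_b   (Q,b)→(P,a,R)
state=P head=3 tape=aaa[b]bb_b   (P,b)→(P,_,R)
state=P head=4 tape=aaa_[b]b_b   (P,b)→(P,_,R)
state=P head=5 tape=aaa__[b]_b   (P,b)→(P,_,R)
state=P head=6 tape=aaa___[_]b   (P,_)→(Q,b,L)
state=Q head=5 tape=aaa__[_]bb   (Q,_)→(P,_,L)
state=P head=4 tape=aaa_[_]_bb
After 30 steps: state P, head at 4, tape aaa___bb.

state P, head at 4, tape aaa___bb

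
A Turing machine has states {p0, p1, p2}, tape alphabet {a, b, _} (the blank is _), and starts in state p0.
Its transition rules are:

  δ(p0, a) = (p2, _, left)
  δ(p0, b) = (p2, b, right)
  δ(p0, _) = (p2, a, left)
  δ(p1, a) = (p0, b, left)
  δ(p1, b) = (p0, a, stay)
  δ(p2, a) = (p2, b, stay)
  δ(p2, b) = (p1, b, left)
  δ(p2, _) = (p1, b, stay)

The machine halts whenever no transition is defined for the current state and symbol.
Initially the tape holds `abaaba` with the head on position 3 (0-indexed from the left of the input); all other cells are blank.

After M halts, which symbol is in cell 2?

state=p0 head=3 tape=_aba[a]ba   (p0,a)→(p2,_,left)
state=p2 head=2 tape=_ab[a]_ba   (p2,a)→(p2,b,stay)
state=p2 head=2 tape=_ab[b]_ba   (p2,b)→(p1,b,left)
state=p1 head=1 tape=_a[b]b_ba   (p1,b)→(p0,a,stay)
state=p0 head=1 tape=_a[a]b_ba   (p0,a)→(p2,_,left)
state=p2 head=0 tape=_[a]_b_ba   (p2,a)→(p2,b,stay)
state=p2 head=0 tape=_[b]_b_ba   (p2,b)→(p1,b,left)
state=p1 head=-1 tape=[_]b_b_ba
Cell 2 holds b when M halts.

b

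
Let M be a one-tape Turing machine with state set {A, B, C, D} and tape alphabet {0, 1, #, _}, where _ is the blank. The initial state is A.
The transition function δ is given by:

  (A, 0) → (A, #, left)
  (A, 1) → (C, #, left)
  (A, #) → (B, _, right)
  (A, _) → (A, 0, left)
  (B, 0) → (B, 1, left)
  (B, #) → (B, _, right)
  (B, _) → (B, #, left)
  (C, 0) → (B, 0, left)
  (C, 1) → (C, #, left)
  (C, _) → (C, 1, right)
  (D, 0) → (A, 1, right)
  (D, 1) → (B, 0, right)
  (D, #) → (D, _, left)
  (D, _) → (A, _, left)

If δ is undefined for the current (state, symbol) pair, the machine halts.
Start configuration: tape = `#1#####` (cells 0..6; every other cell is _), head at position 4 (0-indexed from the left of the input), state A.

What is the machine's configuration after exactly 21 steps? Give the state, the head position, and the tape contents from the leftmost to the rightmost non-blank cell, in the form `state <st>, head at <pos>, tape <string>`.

state B, head at 5, tape #1___####

A | #1##[#]##__   read # → write _, move right, go to B
B | #1##_[#]#__   read # → write _, move right, go to B
B | #1##__[#]__   read # → write _, move right, go to B
B | #1##___[_]_   read _ → write #, move left, go to B
B | #1##__[_]#_   read _ → write #, move left, go to B
B | #1##_[_]##_   read _ → write #, move left, go to B
B | #1##[_]###_   read _ → write #, move left, go to B
B | #1#[#]####_   read # → write _, move right, go to B
B | #1#_[#]###_   read # → write _, move right, go to B
B | #1#__[#]##_   read # → write _, move right, go to B
B | #1#___[#]#_   read # → write _, move right, go to B
B | #1#____[#]_   read # → write _, move right, go to B
B | #1#_____[_]   read _ → write #, move left, go to B
B | #1#____[_]#   read _ → write #, move left, go to B
B | #1#___[_]##   read _ → write #, move left, go to B
B | #1#__[_]###   read _ → write #, move left, go to B
B | #1#_[_]####   read _ → write #, move left, go to B
B | #1#[_]#####   read _ → write #, move left, go to B
B | #1[#]######   read # → write _, move right, go to B
B | #1_[#]#####   read # → write _, move right, go to B
B | #1__[#]####   read # → write _, move right, go to B
B | #1___[#]###
After 21 steps: state B, head at 5, tape #1___####.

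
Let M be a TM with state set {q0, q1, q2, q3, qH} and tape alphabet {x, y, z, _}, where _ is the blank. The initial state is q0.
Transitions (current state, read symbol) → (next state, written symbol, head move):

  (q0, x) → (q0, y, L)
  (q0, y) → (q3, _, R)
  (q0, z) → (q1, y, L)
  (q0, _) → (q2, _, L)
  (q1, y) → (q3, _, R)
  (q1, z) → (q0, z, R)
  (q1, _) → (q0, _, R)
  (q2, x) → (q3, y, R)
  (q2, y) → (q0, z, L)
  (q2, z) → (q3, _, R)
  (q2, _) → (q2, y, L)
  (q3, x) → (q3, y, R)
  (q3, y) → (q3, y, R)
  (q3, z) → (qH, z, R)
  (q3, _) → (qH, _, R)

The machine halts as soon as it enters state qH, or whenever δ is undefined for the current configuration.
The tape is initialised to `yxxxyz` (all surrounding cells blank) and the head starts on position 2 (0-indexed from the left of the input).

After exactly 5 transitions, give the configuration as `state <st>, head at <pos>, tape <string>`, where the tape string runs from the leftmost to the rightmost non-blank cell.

state q3, head at 3, tape yyxyz

state=q0 head=2 tape=yx[x]xyz   (q0,x)→(q0,y,L)
state=q0 head=1 tape=y[x]yxyz   (q0,x)→(q0,y,L)
state=q0 head=0 tape=[y]yyxyz   (q0,y)→(q3,_,R)
state=q3 head=1 tape=_[y]yxyz   (q3,y)→(q3,y,R)
state=q3 head=2 tape=_y[y]xyz   (q3,y)→(q3,y,R)
state=q3 head=3 tape=_yy[x]yz
After 5 steps: state q3, head at 3, tape yyxyz.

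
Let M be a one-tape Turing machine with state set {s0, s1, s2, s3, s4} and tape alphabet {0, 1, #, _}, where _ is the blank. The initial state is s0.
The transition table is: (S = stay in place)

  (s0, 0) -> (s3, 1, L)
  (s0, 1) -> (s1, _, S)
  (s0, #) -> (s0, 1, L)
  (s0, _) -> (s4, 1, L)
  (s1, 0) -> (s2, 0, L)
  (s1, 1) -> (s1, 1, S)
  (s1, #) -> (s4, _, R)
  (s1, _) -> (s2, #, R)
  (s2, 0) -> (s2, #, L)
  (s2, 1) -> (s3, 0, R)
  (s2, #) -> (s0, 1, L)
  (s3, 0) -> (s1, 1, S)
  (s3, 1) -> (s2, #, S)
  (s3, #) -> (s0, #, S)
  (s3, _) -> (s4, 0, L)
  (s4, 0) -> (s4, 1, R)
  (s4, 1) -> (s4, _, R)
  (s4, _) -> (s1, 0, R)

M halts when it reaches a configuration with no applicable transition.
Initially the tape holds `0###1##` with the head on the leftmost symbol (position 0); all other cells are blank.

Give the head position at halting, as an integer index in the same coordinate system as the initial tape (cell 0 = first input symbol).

-3

s0 | ___[0]###1##   read 0 → write 1, move L, go to s3
s3 | __[_]1###1##   read _ → write 0, move L, go to s4
s4 | _[_]01###1##   read _ → write 0, move R, go to s1
s1 | _0[0]1###1##   read 0 → write 0, move L, go to s2
s2 | _[0]01###1##   read 0 → write #, move L, go to s2
s2 | [_]#01###1##
At halt the head is at cell -3.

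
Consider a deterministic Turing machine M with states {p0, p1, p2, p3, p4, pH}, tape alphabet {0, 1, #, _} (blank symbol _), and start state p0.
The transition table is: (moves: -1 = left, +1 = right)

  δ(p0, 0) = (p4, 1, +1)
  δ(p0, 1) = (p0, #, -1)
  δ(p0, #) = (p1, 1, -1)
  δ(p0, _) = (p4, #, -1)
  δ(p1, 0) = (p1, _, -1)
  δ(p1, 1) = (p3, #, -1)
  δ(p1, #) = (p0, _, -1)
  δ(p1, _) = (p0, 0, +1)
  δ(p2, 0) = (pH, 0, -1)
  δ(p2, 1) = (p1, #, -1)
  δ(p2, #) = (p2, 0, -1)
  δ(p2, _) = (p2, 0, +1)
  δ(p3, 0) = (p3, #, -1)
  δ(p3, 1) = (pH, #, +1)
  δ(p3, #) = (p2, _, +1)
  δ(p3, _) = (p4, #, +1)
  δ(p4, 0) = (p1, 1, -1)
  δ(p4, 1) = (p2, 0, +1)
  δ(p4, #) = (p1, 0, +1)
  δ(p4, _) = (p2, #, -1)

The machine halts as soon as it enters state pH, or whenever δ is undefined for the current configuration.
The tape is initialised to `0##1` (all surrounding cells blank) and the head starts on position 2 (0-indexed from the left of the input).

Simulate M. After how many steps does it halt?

p0 | ________0#[#]1   read # → write 1, move -1, go to p1
p1 | ________0[#]11   read # → write _, move -1, go to p0
p0 | ________[0]_11   read 0 → write 1, move +1, go to p4
p4 | ________1[_]11   read _ → write #, move -1, go to p2
p2 | ________[1]#11   read 1 → write #, move -1, go to p1
p1 | _______[_]##11   read _ → write 0, move +1, go to p0
p0 | _______0[#]#11   read # → write 1, move -1, go to p1
p1 | _______[0]1#11   read 0 → write _, move -1, go to p1
p1 | ______[_]_1#11   read _ → write 0, move +1, go to p0
p0 | ______0[_]1#11   read _ → write #, move -1, go to p4
p4 | ______[0]#1#11   read 0 → write 1, move -1, go to p1
p1 | _____[_]1#1#11   read _ → write 0, move +1, go to p0
p0 | _____0[1]#1#11   read 1 → write #, move -1, go to p0
p0 | _____[0]##1#11   read 0 → write 1, move +1, go to p4
p4 | _____1[#]#1#11   read # → write 0, move +1, go to p1
p1 | _____10[#]1#11   read # → write _, move -1, go to p0
p0 | _____1[0]_1#11   read 0 → write 1, move +1, go to p4
p4 | _____11[_]1#11   read _ → write #, move -1, go to p2
p2 | _____1[1]#1#11   read 1 → write #, move -1, go to p1
p1 | _____[1]##1#11   read 1 → write #, move -1, go to p3
p3 | ____[_]###1#11   read _ → write #, move +1, go to p4
p4 | ____#[#]##1#11   read # → write 0, move +1, go to p1
p1 | ____#0[#]#1#11   read # → write _, move -1, go to p0
p0 | ____#[0]_#1#11   read 0 → write 1, move +1, go to p4
p4 | ____#1[_]#1#11   read _ → write #, move -1, go to p2
p2 | ____#[1]##1#11   read 1 → write #, move -1, go to p1
p1 | ____[#]###1#11   read # → write _, move -1, go to p0
p0 | ___[_]_###1#11   read _ → write #, move -1, go to p4
p4 | __[_]#_###1#11   read _ → write #, move -1, go to p2
p2 | _[_]##_###1#11   read _ → write 0, move +1, go to p2
p2 | _0[#]#_###1#11   read # → write 0, move -1, go to p2
p2 | _[0]0#_###1#11   read 0 → write 0, move -1, go to pH
pH | [_]00#_###1#11
M halts after 32 transitions.

32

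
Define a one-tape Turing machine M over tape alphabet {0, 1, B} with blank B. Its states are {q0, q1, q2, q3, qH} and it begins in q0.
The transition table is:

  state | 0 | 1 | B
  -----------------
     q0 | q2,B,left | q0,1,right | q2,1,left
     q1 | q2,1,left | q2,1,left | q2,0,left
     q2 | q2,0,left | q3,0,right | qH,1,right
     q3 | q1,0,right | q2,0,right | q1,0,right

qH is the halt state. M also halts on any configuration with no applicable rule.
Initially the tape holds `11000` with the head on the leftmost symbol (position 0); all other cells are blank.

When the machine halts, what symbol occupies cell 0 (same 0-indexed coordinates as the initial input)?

0

q0 | B[1]1000   read 1 → write 1, move right, go to q0
q0 | B1[1]000   read 1 → write 1, move right, go to q0
q0 | B11[0]00   read 0 → write B, move left, go to q2
q2 | B1[1]B00   read 1 → write 0, move right, go to q3
q3 | B10[B]00   read B → write 0, move right, go to q1
q1 | B100[0]0   read 0 → write 1, move left, go to q2
q2 | B10[0]10   read 0 → write 0, move left, go to q2
q2 | B1[0]010   read 0 → write 0, move left, go to q2
q2 | B[1]0010   read 1 → write 0, move right, go to q3
q3 | B0[0]010   read 0 → write 0, move right, go to q1
q1 | B00[0]10   read 0 → write 1, move left, go to q2
q2 | B0[0]110   read 0 → write 0, move left, go to q2
q2 | B[0]0110   read 0 → write 0, move left, go to q2
q2 | [B]00110   read B → write 1, move right, go to qH
qH | 1[0]0110
Cell 0 holds 0 when M halts.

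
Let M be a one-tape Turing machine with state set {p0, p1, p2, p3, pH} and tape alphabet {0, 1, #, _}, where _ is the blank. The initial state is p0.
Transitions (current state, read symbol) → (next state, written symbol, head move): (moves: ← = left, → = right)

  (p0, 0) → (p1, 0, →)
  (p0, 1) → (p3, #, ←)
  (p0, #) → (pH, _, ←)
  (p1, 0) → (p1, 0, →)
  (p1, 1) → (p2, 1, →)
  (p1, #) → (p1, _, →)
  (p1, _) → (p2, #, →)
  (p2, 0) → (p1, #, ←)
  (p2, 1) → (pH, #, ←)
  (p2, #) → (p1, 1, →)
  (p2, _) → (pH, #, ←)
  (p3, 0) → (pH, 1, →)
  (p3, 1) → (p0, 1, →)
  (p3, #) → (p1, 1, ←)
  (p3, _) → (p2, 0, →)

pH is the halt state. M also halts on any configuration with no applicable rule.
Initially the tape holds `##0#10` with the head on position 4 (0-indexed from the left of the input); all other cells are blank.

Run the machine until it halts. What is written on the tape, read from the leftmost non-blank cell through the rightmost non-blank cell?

##0110##

p0 | ##0#[1]0__   read 1 → write #, move ←, go to p3
p3 | ##0[#]#0__   read # → write 1, move ←, go to p1
p1 | ##[0]1#0__   read 0 → write 0, move →, go to p1
p1 | ##0[1]#0__   read 1 → write 1, move →, go to p2
p2 | ##01[#]0__   read # → write 1, move →, go to p1
p1 | ##011[0]__   read 0 → write 0, move →, go to p1
p1 | ##0110[_]_   read _ → write #, move →, go to p2
p2 | ##0110#[_]   read _ → write #, move ←, go to pH
pH | ##0110[#]#
The non-blank tape span at halt is ##0110##.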